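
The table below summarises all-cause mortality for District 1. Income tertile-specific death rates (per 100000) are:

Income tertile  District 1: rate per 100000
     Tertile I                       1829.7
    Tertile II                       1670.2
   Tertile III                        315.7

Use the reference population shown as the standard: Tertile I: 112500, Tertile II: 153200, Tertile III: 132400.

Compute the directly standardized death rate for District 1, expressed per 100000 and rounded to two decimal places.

1264.79

Standard total = 398100; weights = 0.2826, 0.3848, 0.3326.
Standardized rate: 0.2826×1829.7 + 0.3848×1670.2 + 0.3326×315.7 = 1264.7942 per 100000.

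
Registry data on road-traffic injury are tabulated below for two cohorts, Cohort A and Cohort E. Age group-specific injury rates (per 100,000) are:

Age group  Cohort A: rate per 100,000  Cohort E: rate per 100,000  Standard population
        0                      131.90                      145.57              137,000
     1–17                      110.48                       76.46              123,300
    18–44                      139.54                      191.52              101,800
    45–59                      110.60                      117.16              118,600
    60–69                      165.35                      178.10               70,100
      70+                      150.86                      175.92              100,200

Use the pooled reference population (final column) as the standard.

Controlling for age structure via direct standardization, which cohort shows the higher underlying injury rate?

Cohort E

Standard total = 651,000; weights = 0.2104, 0.1894, 0.1564, 0.1822, 0.1077, 0.1539.
Cohort A: 0.2104×131.90 + 0.1894×110.48 + 0.1564×139.54 + 0.1822×110.60 + 0.1077×165.35 + 0.1539×150.86 = 131.6775 per 100,000.
Cohort E: 0.2104×145.57 + 0.1894×76.46 + 0.1564×191.52 + 0.1822×117.16 + 0.1077×178.10 + 0.1539×175.92 = 142.6644 per 100,000.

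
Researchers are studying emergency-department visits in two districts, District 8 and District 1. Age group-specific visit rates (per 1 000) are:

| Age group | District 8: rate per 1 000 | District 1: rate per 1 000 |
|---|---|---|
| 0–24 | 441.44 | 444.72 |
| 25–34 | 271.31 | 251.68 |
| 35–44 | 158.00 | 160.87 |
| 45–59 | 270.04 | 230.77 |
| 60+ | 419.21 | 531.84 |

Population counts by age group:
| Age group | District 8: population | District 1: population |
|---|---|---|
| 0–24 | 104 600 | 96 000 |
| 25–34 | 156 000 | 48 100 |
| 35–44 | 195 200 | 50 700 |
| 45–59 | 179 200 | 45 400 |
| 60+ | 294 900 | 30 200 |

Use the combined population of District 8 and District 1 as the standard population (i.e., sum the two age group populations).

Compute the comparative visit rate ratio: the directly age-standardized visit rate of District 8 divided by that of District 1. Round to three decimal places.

0.938

Combined standard total = 1 200 300; weights = 0.1671, 0.1700, 0.2049, 0.1871, 0.2708.
District 8: 0.1671×441.44 + 0.1700×271.31 + 0.2049×158.00 + 0.1871×270.04 + 0.2708×419.21 = 316.3506 per 1 000.
District 1: 0.1671×444.72 + 0.1700×251.68 + 0.2049×160.87 + 0.1871×230.77 + 0.2708×531.84 = 337.3063 per 1 000.
Ratio = 316.3506 ÷ 337.3063 = 0.93787.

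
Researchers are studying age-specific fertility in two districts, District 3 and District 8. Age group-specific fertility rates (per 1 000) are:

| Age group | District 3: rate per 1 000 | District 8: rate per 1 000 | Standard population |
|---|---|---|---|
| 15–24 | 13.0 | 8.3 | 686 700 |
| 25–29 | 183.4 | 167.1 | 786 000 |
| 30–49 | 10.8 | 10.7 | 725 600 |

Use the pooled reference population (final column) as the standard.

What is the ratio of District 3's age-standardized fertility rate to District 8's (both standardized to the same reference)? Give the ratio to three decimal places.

1.111

Standard total = 2 198 300; weights = 0.3124, 0.3575, 0.3301.
District 3: 0.3124×13.0 + 0.3575×183.4 + 0.3301×10.8 = 73.2002 per 1 000.
District 8: 0.3124×8.3 + 0.3575×167.1 + 0.3301×10.7 = 65.8710 per 1 000.
Ratio = 73.2002 ÷ 65.8710 = 1.11127.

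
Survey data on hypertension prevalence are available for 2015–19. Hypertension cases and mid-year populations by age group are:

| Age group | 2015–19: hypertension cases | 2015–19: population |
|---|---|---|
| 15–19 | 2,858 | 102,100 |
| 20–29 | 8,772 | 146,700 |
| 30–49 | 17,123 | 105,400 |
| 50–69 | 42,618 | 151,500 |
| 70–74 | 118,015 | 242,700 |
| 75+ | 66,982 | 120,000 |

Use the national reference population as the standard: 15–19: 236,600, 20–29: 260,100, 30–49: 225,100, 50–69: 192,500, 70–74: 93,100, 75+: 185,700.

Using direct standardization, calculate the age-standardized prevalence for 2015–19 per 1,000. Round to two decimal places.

Age-specific rates per 1,000 for 2015–19: 27.992, 59.796, 162.457, 281.307, 486.259, 558.183.
Standard total = 1,193,100; weights = 0.1983, 0.2180, 0.1887, 0.1613, 0.0780, 0.1556.
Standardized rate: 0.1983×27.992 + 0.2180×59.796 + 0.1887×162.457 + 0.1613×281.307 + 0.0780×486.259 + 0.1556×558.183 = 219.4467 per 1,000.

219.45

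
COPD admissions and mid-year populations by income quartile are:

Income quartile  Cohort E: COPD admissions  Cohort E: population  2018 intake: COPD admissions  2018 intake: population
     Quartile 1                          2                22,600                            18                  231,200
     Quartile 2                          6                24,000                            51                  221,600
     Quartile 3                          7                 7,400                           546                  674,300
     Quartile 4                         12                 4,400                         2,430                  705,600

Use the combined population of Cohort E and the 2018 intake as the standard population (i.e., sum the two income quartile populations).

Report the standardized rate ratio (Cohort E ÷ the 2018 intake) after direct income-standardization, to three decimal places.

0.867

Income-specific rates per 10,000 for Cohort E: 0.88, 2.50, 9.46, 27.27.
For the 2018 intake: 0.78, 2.30, 8.10, 34.44.
Combined standard total = 1,891,100; weights = 0.1342, 0.1299, 0.3605, 0.3754.
Cohort E: 0.1342×0.88 + 0.1299×2.50 + 0.3605×9.46 + 0.3754×27.27 = 14.0927 per 10,000.
The 2018 intake: 0.1342×0.78 + 0.1299×2.30 + 0.3605×8.10 + 0.3754×34.44 = 16.2521 per 10,000.
Ratio = 14.0927 ÷ 16.2521 = 0.86713.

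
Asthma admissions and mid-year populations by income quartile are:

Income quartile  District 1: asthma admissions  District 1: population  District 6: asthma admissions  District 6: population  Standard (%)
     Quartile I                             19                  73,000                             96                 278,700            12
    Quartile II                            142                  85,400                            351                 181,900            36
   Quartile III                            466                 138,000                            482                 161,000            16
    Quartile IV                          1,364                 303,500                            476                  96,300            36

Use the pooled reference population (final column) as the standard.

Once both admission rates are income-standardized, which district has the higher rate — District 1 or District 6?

District 6

Income-specific rates per 10,000 for District 1: 2.60, 16.63, 33.77, 44.94.
For District 6: 3.44, 19.30, 29.94, 49.43.
Standard weights: 0.12, 0.36, 0.16, 0.36.
District 1: 0.1200×2.60 + 0.3600×16.63 + 0.1600×33.77 + 0.3600×44.94 = 27.8804 per 10,000.
District 6: 0.1200×3.44 + 0.3600×19.30 + 0.1600×29.94 + 0.3600×49.43 = 29.9445 per 10,000.
The crude rates (33.19 vs 19.57) would put District 1 higher, but that reflects its income composition; once standardized to a common income structure, District 6 has the higher underlying rate.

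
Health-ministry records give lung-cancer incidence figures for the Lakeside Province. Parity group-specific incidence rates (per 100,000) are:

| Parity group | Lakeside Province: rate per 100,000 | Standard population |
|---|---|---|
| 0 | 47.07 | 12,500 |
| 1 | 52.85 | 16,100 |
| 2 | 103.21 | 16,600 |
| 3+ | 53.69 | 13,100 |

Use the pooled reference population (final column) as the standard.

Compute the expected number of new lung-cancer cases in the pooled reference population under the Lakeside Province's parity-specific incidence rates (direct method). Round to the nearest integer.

39

Expected new lung-cancer cases = Σ (standard pop × parity-specific rate ÷ 100,000)
= 12,500×47.07/100,000 + 16,100×52.85/100,000 + 16,600×103.21/100,000 + 13,100×53.69/100,000
= 5.88 + 8.51 + 17.13 + 7.03 = 38.56.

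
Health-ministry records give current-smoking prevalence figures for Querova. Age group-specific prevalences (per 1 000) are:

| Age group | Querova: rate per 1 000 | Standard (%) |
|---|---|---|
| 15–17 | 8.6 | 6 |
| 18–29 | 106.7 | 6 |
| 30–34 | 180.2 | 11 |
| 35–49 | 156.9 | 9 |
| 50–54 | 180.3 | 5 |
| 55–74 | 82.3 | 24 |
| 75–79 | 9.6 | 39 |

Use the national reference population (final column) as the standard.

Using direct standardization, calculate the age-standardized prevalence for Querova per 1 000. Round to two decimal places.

Standard weights: 0.06, 0.06, 0.11, 0.09, 0.05, 0.24, 0.39.
Standardized rate: 0.0600×8.6 + 0.0600×106.7 + 0.1100×180.2 + 0.0900×156.9 + 0.0500×180.3 + 0.2400×82.3 + 0.3900×9.6 = 73.3720 per 1 000.

73.37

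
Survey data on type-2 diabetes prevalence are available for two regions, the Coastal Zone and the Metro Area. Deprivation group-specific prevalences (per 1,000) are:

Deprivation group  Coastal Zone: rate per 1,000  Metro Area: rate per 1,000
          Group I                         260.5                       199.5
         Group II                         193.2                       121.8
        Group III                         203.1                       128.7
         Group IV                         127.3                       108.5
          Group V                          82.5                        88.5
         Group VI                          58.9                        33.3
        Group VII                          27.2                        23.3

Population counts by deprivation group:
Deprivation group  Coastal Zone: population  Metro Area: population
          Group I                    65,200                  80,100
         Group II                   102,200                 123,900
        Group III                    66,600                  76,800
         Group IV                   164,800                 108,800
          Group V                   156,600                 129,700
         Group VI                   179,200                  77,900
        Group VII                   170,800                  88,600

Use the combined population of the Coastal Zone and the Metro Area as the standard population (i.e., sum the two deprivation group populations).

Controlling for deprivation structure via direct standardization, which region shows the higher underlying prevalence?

Combined standard total = 1,591,200; weights = 0.0913, 0.1421, 0.0901, 0.1719, 0.1799, 0.1616, 0.1630.
The Coastal Zone: 0.0913×260.5 + 0.1421×193.2 + 0.0901×203.1 + 0.1719×127.3 + 0.1799×82.5 + 0.1616×58.9 + 0.1630×27.2 = 120.2273 per 1,000.
The Metro Area: 0.0913×199.5 + 0.1421×121.8 + 0.0901×128.7 + 0.1719×108.5 + 0.1799×88.5 + 0.1616×33.3 + 0.1630×23.3 = 90.8814 per 1,000.

Coastal Zone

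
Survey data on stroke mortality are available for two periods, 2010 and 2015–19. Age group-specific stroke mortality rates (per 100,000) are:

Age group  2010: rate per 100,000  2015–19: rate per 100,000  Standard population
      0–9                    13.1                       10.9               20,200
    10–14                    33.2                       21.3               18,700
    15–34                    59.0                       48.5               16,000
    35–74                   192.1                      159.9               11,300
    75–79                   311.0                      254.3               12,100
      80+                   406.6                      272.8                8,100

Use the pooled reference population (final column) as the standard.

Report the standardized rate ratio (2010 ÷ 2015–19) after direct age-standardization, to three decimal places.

1.303

Standard total = 86,400; weights = 0.2338, 0.2164, 0.1852, 0.1308, 0.1400, 0.0938.
2010: 0.2338×13.1 + 0.2164×33.2 + 0.1852×59.0 + 0.1308×192.1 + 0.1400×311.0 + 0.0938×406.6 = 127.9716 per 100,000.
2015–19: 0.2338×10.9 + 0.2164×21.3 + 0.1852×48.5 + 0.1308×159.9 + 0.1400×254.3 + 0.0938×272.8 = 98.2416 per 100,000.
Ratio = 127.9716 ÷ 98.2416 = 1.30262.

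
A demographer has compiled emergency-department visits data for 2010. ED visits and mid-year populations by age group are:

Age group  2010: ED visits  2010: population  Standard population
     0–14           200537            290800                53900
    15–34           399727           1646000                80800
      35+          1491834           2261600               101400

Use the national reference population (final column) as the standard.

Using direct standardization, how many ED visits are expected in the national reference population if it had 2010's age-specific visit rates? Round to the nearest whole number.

123679

Age-specific rates per 1000 for 2010: 689.605, 242.848, 659.637.
Expected ED visits = Σ (standard pop × age-specific rate ÷ 1000)
= 53900×689.605/1000 + 80800×242.848/1000 + 101400×659.637/1000
= 37169.68 + 19622.08 + 66887.15 = 123678.91.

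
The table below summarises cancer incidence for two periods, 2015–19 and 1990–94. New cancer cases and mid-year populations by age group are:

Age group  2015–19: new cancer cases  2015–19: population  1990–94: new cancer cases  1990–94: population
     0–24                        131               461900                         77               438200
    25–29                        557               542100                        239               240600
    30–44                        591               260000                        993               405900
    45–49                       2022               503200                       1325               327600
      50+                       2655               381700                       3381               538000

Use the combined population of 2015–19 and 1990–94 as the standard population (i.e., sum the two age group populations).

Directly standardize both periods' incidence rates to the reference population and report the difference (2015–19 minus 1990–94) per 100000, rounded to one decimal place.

Age-specific rates per 100000 for 2015–19: 28.36, 102.75, 227.31, 401.83, 695.57.
For 1990–94: 17.57, 99.33, 244.64, 404.46, 628.44.
Combined standard total = 4099200; weights = 0.2196, 0.1909, 0.1624, 0.2027, 0.2244.
2015–19: 0.2196×28.36 + 0.1909×102.75 + 0.1624×227.31 + 0.2027×401.83 + 0.2244×695.57 = 300.2708 per 100000.
1990–94: 0.2196×17.57 + 0.1909×99.33 + 0.1624×244.64 + 0.2027×404.46 + 0.2244×628.44 = 285.5363 per 100000.
Difference = 300.2708 − 285.5363 = 14.7346.

14.7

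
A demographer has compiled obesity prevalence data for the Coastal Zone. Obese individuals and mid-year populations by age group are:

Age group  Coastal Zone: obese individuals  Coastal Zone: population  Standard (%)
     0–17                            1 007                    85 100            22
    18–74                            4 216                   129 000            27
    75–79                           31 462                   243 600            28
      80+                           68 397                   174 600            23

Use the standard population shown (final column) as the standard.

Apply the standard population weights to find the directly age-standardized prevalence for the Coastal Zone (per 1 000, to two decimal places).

Age-specific rates per 1 000 for the Coastal Zone: 11.833, 32.682, 129.154, 391.735.
Standard weights: 0.22, 0.27, 0.28, 0.23.
Standardized rate: 0.2200×11.833 + 0.2700×32.682 + 0.2800×129.154 + 0.2300×391.735 = 137.6898 per 1 000.

137.69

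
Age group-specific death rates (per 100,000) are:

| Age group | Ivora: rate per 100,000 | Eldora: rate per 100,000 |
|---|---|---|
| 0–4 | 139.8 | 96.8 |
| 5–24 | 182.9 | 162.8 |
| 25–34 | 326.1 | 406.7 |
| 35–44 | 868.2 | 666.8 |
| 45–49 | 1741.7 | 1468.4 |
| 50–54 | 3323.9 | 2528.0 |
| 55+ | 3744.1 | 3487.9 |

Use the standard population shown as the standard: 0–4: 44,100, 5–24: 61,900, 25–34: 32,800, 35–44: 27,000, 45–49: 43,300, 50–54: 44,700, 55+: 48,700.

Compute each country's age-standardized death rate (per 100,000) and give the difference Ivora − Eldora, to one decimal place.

217.6

Standard total = 302,500; weights = 0.1458, 0.2046, 0.1084, 0.0893, 0.1431, 0.1478, 0.1610.
Ivora: 0.1458×139.8 + 0.2046×182.9 + 0.1084×326.1 + 0.0893×868.2 + 0.1431×1741.7 + 0.1478×3323.9 + 0.1610×3744.1 = 1513.9034 per 100,000.
Eldora: 0.1458×96.8 + 0.2046×162.8 + 0.1084×406.7 + 0.0893×666.8 + 0.1431×1468.4 + 0.1478×2528.0 + 0.1610×3487.9 = 1296.3095 per 100,000.
Difference = 1513.9034 − 1296.3095 = 217.5940.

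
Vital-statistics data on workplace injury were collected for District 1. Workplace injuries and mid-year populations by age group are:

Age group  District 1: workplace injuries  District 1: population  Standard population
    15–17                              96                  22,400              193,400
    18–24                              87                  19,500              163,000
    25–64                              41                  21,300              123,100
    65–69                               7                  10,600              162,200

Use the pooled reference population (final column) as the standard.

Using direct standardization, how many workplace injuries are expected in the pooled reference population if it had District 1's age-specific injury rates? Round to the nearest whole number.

Age-specific rates per 10,000 for District 1: 42.86, 44.62, 19.25, 6.60.
Expected workplace injuries = Σ (standard pop × age-specific rate ÷ 10,000)
= 193,400×42.86/10,000 + 163,000×44.62/10,000 + 123,100×19.25/10,000 + 162,200×6.60/10,000
= 828.86 + 727.23 + 236.95 + 107.11 = 1900.15.

1900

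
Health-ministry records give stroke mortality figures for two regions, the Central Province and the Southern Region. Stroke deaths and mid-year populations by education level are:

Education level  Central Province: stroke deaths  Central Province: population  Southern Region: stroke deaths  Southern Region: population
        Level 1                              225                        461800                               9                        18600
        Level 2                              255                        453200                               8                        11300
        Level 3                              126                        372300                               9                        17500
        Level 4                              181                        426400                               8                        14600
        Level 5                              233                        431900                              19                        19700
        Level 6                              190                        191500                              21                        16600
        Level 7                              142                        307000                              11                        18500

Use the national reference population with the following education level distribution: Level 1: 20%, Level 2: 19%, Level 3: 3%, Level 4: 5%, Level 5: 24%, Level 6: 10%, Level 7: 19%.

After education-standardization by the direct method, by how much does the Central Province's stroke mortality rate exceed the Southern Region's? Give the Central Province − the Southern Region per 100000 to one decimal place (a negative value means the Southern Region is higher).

-19.3

Education-specific rates per 100000 for the Central Province: 48.72, 56.27, 33.84, 42.45, 53.95, 99.22, 46.25.
For the Southern Region: 48.39, 70.80, 51.43, 54.79, 96.45, 126.51, 59.46.
Standard weights: 0.20, 0.19, 0.03, 0.05, 0.24, 0.10, 0.19.
The Central Province: 0.2000×48.72 + 0.1900×56.27 + 0.0300×33.84 + 0.0500×42.45 + 0.2400×53.95 + 0.1000×99.22 + 0.1900×46.25 = 55.2302 per 100000.
The Southern Region: 0.2000×48.39 + 0.1900×70.80 + 0.0300×51.43 + 0.0500×54.79 + 0.2400×96.45 + 0.1000×126.51 + 0.1900×59.46 = 74.5064 per 100000.
Difference = 55.2302 − 74.5064 = -19.2762.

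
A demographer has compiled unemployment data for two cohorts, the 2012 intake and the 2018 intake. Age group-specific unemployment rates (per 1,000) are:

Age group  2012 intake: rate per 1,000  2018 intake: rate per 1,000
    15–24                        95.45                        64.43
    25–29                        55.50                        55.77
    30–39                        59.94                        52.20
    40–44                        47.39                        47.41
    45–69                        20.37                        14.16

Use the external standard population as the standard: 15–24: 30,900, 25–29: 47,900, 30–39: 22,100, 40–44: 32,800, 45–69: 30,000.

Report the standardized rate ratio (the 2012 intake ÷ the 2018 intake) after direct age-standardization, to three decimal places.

Standard total = 163,700; weights = 0.1888, 0.2926, 0.1350, 0.2004, 0.1833.
The 2012 intake: 0.1888×95.45 + 0.2926×55.50 + 0.1350×59.94 + 0.2004×47.39 + 0.1833×20.37 = 55.5774 per 1,000.
The 2018 intake: 0.1888×64.43 + 0.2926×55.77 + 0.1350×52.20 + 0.2004×47.41 + 0.1833×14.16 = 47.6221 per 1,000.
Ratio = 55.5774 ÷ 47.6221 = 1.16705.

1.167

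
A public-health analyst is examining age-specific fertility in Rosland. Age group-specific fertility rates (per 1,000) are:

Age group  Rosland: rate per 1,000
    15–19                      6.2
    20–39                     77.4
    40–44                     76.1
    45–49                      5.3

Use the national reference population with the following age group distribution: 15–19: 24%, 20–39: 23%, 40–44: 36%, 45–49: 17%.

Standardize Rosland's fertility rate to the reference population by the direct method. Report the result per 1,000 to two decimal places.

Standard weights: 0.24, 0.23, 0.36, 0.17.
Standardized rate: 0.2400×6.2 + 0.2300×77.4 + 0.3600×76.1 + 0.1700×5.3 = 47.5870 per 1,000.

47.59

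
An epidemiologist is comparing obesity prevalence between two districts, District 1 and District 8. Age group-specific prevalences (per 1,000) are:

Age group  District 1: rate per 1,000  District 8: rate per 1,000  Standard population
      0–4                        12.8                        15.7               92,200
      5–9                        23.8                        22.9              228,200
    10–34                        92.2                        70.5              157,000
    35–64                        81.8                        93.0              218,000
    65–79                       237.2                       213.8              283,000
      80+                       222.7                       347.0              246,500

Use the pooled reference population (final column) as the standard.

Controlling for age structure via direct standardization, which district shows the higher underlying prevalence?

Standard total = 1,224,900; weights = 0.0753, 0.1863, 0.1282, 0.1780, 0.2310, 0.2012.
District 1: 0.0753×12.8 + 0.1863×23.8 + 0.1282×92.2 + 0.1780×81.8 + 0.2310×237.2 + 0.2012×222.7 = 131.3922 per 1,000.
District 8: 0.0753×15.7 + 0.1863×22.9 + 0.1282×70.5 + 0.1780×93.0 + 0.2310×213.8 + 0.2012×347.0 = 150.2627 per 1,000.

District 8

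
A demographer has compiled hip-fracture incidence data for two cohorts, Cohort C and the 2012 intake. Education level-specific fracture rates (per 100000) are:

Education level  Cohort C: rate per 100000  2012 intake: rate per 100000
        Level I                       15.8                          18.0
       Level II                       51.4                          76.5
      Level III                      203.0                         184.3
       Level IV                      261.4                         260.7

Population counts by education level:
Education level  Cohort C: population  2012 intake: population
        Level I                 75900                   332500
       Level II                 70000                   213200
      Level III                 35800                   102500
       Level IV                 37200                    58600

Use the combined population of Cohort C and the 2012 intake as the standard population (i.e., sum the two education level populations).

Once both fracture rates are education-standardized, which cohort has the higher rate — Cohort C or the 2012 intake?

Combined standard total = 925700; weights = 0.4412, 0.3059, 0.1494, 0.1035.
Cohort C: 0.4412×15.8 + 0.3059×51.4 + 0.1494×203.0 + 0.1035×261.4 = 80.0759 per 100000.
The 2012 intake: 0.4412×18.0 + 0.3059×76.5 + 0.1494×184.3 + 0.1035×260.7 = 85.8591 per 100000.
The crude rates (99.54 vs 79.88) would put Cohort C higher, but that reflects its education composition; once standardized to a common education structure, the 2012 intake has the higher underlying rate.

2012 intake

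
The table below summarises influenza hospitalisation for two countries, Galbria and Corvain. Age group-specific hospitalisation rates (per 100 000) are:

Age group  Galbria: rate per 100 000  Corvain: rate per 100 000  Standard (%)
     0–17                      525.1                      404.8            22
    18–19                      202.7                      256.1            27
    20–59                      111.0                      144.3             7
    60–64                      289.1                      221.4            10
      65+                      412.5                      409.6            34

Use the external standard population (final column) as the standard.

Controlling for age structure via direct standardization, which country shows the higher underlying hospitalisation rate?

Standard weights: 0.22, 0.27, 0.07, 0.10, 0.34.
Galbria: 0.2200×525.1 + 0.2700×202.7 + 0.0700×111.0 + 0.1000×289.1 + 0.3400×412.5 = 347.1810 per 100 000.
Corvain: 0.2200×404.8 + 0.2700×256.1 + 0.0700×144.3 + 0.1000×221.4 + 0.3400×409.6 = 329.7080 per 100 000.

Galbria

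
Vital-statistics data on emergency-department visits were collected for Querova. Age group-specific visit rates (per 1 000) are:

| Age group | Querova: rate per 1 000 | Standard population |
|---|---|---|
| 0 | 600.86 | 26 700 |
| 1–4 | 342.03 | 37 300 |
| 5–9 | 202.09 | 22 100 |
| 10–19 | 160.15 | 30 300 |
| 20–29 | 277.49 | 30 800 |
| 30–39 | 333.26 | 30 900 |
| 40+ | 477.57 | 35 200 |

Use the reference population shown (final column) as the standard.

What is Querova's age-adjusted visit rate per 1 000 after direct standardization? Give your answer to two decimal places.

Standard total = 213 300; weights = 0.1252, 0.1749, 0.1036, 0.1421, 0.1444, 0.1449, 0.1650.
Standardized rate: 0.1252×600.86 + 0.1749×342.03 + 0.1036×202.09 + 0.1421×160.15 + 0.1444×277.49 + 0.1449×333.26 + 0.1650×477.57 = 345.8711 per 1 000.

345.87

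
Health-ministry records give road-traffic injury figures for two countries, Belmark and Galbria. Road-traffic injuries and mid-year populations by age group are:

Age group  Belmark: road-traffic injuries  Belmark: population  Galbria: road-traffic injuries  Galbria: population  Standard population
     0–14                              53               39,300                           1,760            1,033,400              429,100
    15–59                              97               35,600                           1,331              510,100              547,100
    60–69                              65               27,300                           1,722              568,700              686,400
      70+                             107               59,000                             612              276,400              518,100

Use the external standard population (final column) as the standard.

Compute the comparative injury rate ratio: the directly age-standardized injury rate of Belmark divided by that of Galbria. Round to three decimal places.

0.862

Age-specific rates per 100,000 for Belmark: 134.86, 272.47, 238.10, 181.36.
For Galbria: 170.31, 260.93, 302.80, 221.42.
Standard total = 2,180,700; weights = 0.1968, 0.2509, 0.3148, 0.2376.
Belmark: 0.1968×134.86 + 0.2509×272.47 + 0.3148×238.10 + 0.2376×181.36 = 212.9256 per 100,000.
Galbria: 0.1968×170.31 + 0.2509×260.93 + 0.3148×302.80 + 0.2376×221.42 = 246.8890 per 100,000.
Ratio = 212.9256 ÷ 246.8890 = 0.86243.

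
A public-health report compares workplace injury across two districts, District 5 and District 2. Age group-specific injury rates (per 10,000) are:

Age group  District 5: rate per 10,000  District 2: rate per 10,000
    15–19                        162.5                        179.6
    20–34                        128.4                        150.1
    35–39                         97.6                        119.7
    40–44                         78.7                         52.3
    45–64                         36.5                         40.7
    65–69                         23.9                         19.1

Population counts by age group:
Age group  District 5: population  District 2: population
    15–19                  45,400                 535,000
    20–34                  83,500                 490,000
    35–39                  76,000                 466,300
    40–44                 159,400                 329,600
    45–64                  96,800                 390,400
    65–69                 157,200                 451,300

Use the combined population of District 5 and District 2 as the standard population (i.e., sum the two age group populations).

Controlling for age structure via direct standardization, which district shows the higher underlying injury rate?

District 2

Combined standard total = 3,280,900; weights = 0.1769, 0.1748, 0.1653, 0.1490, 0.1485, 0.1855.
District 5: 0.1769×162.5 + 0.1748×128.4 + 0.1653×97.6 + 0.1490×78.7 + 0.1485×36.5 + 0.1855×23.9 = 88.9058 per 10,000.
District 2: 0.1769×179.6 + 0.1748×150.1 + 0.1653×119.7 + 0.1490×52.3 + 0.1485×40.7 + 0.1855×19.1 = 95.1756 per 10,000.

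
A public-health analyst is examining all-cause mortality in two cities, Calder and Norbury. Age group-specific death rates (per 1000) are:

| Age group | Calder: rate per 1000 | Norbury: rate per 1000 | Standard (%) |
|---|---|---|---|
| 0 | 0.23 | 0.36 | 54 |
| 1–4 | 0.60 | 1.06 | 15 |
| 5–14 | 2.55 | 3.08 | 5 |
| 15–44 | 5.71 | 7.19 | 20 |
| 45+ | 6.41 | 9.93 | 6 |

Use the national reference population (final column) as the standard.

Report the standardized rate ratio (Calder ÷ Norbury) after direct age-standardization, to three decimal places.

0.735

Standard weights: 0.54, 0.15, 0.05, 0.20, 0.06.
Calder: 0.5400×0.23 + 0.1500×0.60 + 0.0500×2.55 + 0.2000×5.71 + 0.0600×6.41 = 1.8683 per 1000.
Norbury: 0.5400×0.36 + 0.1500×1.06 + 0.0500×3.08 + 0.2000×7.19 + 0.0600×9.93 = 2.5412 per 1000.
Ratio = 1.8683 ÷ 2.5412 = 0.73520.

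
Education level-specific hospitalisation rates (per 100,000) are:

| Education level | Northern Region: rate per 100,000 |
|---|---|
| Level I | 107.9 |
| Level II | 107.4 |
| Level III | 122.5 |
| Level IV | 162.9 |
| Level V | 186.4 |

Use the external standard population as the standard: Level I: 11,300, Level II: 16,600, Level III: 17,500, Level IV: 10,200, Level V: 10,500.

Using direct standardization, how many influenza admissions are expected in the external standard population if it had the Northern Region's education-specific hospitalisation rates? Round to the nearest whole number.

Expected influenza admissions = Σ (standard pop × education-specific rate ÷ 100,000)
= 11,300×107.9/100,000 + 16,600×107.4/100,000 + 17,500×122.5/100,000 + 10,200×162.9/100,000 + 10,500×186.4/100,000
= 12.19 + 17.83 + 21.44 + 16.62 + 19.57 = 87.65.

88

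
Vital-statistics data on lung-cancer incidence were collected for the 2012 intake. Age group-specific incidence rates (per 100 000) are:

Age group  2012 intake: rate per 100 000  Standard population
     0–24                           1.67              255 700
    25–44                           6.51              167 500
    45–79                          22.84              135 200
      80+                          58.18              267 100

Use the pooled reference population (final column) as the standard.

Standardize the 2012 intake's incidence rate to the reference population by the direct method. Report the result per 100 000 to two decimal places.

24.40

Standard total = 825 500; weights = 0.3098, 0.2029, 0.1638, 0.3236.
Standardized rate: 0.3098×1.67 + 0.2029×6.51 + 0.1638×22.84 + 0.3236×58.18 = 24.4037 per 100 000.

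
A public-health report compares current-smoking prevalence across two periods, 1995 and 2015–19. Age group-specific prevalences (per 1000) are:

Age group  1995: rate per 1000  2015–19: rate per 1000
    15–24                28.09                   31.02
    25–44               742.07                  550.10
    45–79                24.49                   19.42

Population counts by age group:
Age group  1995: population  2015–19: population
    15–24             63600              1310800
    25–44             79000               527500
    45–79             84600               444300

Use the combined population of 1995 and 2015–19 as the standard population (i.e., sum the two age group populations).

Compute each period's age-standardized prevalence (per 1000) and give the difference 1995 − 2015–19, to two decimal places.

45.85

Combined standard total = 2509800; weights = 0.5476, 0.2417, 0.2107.
1995: 0.5476×28.09 + 0.2417×742.07 + 0.2107×24.49 = 199.8666 per 1000.
2015–19: 0.5476×31.02 + 0.2417×550.10 + 0.2107×19.42 = 154.0126 per 1000.
Difference = 199.8666 − 154.0126 = 45.8540.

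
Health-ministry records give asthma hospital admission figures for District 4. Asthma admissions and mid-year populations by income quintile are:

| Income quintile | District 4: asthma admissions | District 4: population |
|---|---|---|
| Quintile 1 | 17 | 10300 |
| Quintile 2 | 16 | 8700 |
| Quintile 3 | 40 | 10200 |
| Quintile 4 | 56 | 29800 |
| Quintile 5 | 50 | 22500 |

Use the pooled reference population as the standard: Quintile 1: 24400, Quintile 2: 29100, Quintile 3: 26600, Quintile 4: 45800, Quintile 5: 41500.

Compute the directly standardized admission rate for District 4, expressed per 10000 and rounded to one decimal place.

Income-specific rates per 10000 for District 4: 16.50, 18.39, 39.22, 18.79, 22.22.
Standard total = 167400; weights = 0.1458, 0.1738, 0.1589, 0.2736, 0.2479.
Standardized rate: 0.1458×16.50 + 0.1738×18.39 + 0.1589×39.22 + 0.2736×18.79 + 0.2479×22.22 = 22.4846 per 10000.

22.5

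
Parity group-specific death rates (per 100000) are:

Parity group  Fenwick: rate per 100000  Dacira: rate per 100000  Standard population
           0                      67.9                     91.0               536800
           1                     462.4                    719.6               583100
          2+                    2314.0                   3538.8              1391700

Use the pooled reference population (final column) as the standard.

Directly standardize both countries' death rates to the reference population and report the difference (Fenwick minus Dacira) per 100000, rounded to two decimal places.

-743.32

Standard total = 2511600; weights = 0.2137, 0.2322, 0.5541.
Fenwick: 0.2137×67.9 + 0.2322×462.4 + 0.5541×2314.0 = 1404.0723 per 100000.
Dacira: 0.2137×91.0 + 0.2322×719.6 + 0.5541×3538.8 = 2147.3943 per 100000.
Difference = 1404.0723 − 2147.3943 = -743.3220.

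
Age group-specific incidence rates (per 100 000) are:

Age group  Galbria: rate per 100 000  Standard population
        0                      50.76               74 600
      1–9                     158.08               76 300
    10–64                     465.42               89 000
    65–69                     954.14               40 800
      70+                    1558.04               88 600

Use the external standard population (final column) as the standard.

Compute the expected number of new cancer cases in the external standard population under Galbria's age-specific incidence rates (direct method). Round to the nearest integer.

Expected new cancer cases = Σ (standard pop × age-specific rate ÷ 100 000)
= 74 600×50.76/100 000 + 76 300×158.08/100 000 + 89 000×465.42/100 000 + 40 800×954.14/100 000 + 88 600×1558.04/100 000
= 37.87 + 120.62 + 414.22 + 389.29 + 1380.42 = 2342.42.

2342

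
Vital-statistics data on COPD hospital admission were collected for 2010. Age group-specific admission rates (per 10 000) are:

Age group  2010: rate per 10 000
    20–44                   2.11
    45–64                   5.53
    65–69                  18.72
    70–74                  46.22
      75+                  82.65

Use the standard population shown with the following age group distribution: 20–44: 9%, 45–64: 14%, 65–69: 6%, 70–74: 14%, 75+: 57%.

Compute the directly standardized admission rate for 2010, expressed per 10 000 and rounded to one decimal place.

Standard weights: 0.09, 0.14, 0.06, 0.14, 0.57.
Standardized rate: 0.0900×2.11 + 0.1400×5.53 + 0.0600×18.72 + 0.1400×46.22 + 0.5700×82.65 = 55.6686 per 10 000.

55.7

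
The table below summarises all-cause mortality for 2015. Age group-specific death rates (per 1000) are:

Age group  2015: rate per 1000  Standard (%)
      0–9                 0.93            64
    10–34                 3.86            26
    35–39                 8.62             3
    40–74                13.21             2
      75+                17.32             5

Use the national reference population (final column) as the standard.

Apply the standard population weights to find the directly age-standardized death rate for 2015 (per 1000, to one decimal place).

3.0

Standard weights: 0.64, 0.26, 0.03, 0.02, 0.05.
Standardized rate: 0.6400×0.93 + 0.2600×3.86 + 0.0300×8.62 + 0.0200×13.21 + 0.0500×17.32 = 2.9876 per 1000.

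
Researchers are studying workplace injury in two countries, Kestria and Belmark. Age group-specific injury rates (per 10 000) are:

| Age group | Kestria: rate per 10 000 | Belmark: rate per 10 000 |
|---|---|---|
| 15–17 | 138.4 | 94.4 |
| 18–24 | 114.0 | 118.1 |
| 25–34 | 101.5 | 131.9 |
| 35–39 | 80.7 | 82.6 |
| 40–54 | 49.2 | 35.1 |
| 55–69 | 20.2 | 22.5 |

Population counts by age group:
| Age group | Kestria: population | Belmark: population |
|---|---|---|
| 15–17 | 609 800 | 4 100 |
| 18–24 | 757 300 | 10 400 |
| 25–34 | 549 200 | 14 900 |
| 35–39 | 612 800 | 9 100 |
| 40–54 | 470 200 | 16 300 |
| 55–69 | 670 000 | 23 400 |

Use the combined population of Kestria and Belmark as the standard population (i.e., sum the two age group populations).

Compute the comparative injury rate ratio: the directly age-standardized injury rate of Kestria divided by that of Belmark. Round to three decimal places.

Combined standard total = 3 747 500; weights = 0.1638, 0.2049, 0.1505, 0.1660, 0.1298, 0.1850.
Kestria: 0.1638×138.4 + 0.2049×114.0 + 0.1505×101.5 + 0.1660×80.7 + 0.1298×49.2 + 0.1850×20.2 = 84.8212 per 10 000.
Belmark: 0.1638×94.4 + 0.2049×118.1 + 0.1505×131.9 + 0.1660×82.6 + 0.1298×35.1 + 0.1850×22.5 = 81.9397 per 10 000.
Ratio = 84.8212 ÷ 81.9397 = 1.03517.

1.035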